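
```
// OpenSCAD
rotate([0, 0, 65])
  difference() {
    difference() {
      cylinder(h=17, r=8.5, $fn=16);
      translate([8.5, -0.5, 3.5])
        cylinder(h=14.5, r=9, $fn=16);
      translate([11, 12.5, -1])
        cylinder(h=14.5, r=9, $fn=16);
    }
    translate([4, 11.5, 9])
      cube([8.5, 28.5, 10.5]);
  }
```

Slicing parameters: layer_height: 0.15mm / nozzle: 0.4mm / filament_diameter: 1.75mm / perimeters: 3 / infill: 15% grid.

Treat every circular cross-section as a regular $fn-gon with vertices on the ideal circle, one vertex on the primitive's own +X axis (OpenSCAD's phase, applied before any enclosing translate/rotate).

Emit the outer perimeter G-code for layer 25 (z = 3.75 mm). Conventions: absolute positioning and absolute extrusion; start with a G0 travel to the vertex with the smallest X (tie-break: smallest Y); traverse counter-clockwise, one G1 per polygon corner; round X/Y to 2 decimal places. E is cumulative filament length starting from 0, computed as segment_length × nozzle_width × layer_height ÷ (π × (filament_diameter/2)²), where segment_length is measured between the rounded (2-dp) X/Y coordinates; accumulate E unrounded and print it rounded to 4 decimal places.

At z = 3.75 mm: the cylinder: section is a regular 16-gon, circumradius r=8.5; the cylinder at (8.5, -0.5): section is a regular 16-gon, circumradius r=9; the r=9 cylinder at (11, 12.5) gives a regular 16-gon of circumradius 9 (constant along its height); After the difference (first − rest): starting from the r=8.5 cylinder, the r=9 cylinder at (8.5, -0.5) partially overlaps it — only the 93.34 mm² overlap (of its 247.98 mm²) is removed, clipping the outline; the r=9 cylinder at (11, 12.5) partially overlaps it — only the 0.06 mm² overlap (of its 247.98 mm²) is removed, clipping the outline — 1 connected region; the cube at (4, 11.5) does not reach this height (z outside [9, 19.5]); Taking the first minus the rest: none of the subtracted shapes is present at this height, so the result so far is unchanged — 1 connected region; (rotated 65° about Z; rotation is an isometry so areas/perimeters/island counts are preserved). The outline is a single polygon with 19 vertices. Extrusion per mm of travel: 0.4 × 0.15 / (π × 0.875²) = 0.024945. Accumulating E over each segment gives final E = 1.3046.

G0 X-8.49 Y0.37 Z3.75
G1 X-7.99 Y-2.91 E0.0828
G1 X-6.27 Y-5.74 E0.1654
G1 X-3.59 Y-7.70 E0.2482
G1 X-0.37 Y-8.49 E0.3309
G1 X2.91 Y-7.99 E0.4137
G1 X5.74 Y-6.27 E0.4963
G1 X7.70 Y-3.59 E0.5791
G1 X8.49 Y-0.37 E0.6618
G1 X8.46 Y-0.15 E0.6673
G1 X7.12 Y-0.96 E0.7064
G1 X3.65 Y-1.50 E0.7940
G1 X0.24 Y-0.66 E0.8816
G1 X-2.59 Y1.41 E0.9691
G1 X-4.41 Y4.41 E1.0566
G1 X-4.75 Y6.62 E1.1124
G1 X-5.30 Y6.53 E1.1263
G1 X-5.74 Y6.27 E1.1390
G1 X-7.70 Y3.59 E1.2219
G1 X-8.49 Y0.37 E1.3046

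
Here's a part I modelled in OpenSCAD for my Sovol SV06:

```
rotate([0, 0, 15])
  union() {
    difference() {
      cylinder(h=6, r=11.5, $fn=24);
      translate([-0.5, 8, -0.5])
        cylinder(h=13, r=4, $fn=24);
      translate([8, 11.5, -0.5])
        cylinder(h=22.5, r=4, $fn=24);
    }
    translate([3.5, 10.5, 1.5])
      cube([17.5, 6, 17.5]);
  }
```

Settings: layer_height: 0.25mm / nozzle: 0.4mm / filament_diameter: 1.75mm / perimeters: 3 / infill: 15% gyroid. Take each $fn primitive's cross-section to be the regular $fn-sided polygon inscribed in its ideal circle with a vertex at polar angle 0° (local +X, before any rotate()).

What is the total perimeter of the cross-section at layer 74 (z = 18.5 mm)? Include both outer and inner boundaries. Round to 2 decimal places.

47.00 mm

At z = 18.5 mm: the cylinder does not reach this height (z outside [0, 6]); the cylinder at (-0.5, 8) is absent (z outside [-0.5, 12.5]); the cylinder at (8, 11.5): section is a regular 24-gon, circumradius r=4 (perimeter = 2·24·4.000·sin(180°/24) = 25.06 mm); Subtracting the remaining from the first: the first operand is absent here, so nothing remains; the cube at (3.5, 10.5) (footprint 17.5×6) is included at this height (perimeter 47.00 mm); Taking the union: only the 17.5×6 cube at (3.5, 10.5) is present, so the union is just that shape — boundary = 47.00 mm; (rotated 15° about Z; rotation is an isometry so areas/perimeters/island counts are preserved). Overall, the cross-section is a single solid region. Total boundary length (outer) = 47.00 mm.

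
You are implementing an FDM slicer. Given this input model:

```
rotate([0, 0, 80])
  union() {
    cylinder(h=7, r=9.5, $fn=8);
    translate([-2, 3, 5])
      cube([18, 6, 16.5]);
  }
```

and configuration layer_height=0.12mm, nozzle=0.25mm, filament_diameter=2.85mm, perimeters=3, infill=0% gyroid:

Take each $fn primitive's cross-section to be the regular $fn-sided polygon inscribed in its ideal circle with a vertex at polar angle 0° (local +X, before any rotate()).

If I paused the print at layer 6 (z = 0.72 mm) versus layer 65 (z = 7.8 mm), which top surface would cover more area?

layer 6 (z = 0.72 mm)

Layer 6 (z = 0.72): the cylinder: section is a regular 8-gon, circumradius r=9.5 (area = (8/2)·9.500²·sin(360°/8) = 255.27 mm²); the cube at (-2, 3) is absent (z outside [5, 21.5]); Taking the union: only the r=9.5 cylinder is present, so the union is just that shape — area = 255.27 mm²; (whole slice rotated 80° about Z — lengths, areas and connectivity unchanged). So its area = 255.27 mm². Layer 65 (z = 7.8): the cylinder is not intersected at this z (z outside [0, 7]); the cube at (-2, 3) (footprint 18×6) is included at this height (area 108.00 mm²); Merging all regions: only the 18×6 cube at (-2, 3) is present, so the union is just that shape — area = 108.00 mm²; (whole slice rotated 80° about Z — lengths, areas and connectivity unchanged). So its area = 108.00 mm². Layer 6 is larger (255.27 vs 108.00 mm²).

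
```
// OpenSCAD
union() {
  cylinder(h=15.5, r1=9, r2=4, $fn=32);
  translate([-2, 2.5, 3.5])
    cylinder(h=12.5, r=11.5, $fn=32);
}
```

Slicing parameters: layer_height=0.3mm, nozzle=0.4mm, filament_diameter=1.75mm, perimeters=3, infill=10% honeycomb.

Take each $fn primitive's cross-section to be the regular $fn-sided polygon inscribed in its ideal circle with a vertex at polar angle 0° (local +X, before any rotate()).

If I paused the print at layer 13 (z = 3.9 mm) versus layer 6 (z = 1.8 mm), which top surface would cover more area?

layer 13 (z = 3.9 mm)

Layer 13 (z = 3.9): the cone: at t=0.252 of its height the radius interpolates to r₁+(r₂−r₁)t = 7.742, giving a regular 32-gon of that circumradius (area = (32/2)·7.742²·sin(360°/32) = 187.09 mm²); the r=11.5 cylinder at (-2, 2.5) gives a regular 32-gon of circumradius 11.5 (constant along its height) (area = (32/2)·11.500²·sin(360°/32) = 412.81 mm²); Combining (union): the cone lies entirely inside the r=11.5 cylinder at (-2, 2.5), so the union is just the r=11.5 cylinder at (-2, 2.5) — area = 412.81 mm². So its area = 412.81 mm². Layer 6 (z = 1.8): the cone (r1=9→r2=4) has section circumradius 8.419 here — a regular 32-gon (area = (32/2)·8.419²·sin(360°/32) = 221.27 mm²); the cylinder at (-2, 2.5) is not intersected at this z (z outside [3.5, 16]); Combining (union): only the cone is present, so the union is just that shape — area = 221.27 mm². So its area = 221.27 mm². Layer 13 is larger (412.81 vs 221.27 mm²).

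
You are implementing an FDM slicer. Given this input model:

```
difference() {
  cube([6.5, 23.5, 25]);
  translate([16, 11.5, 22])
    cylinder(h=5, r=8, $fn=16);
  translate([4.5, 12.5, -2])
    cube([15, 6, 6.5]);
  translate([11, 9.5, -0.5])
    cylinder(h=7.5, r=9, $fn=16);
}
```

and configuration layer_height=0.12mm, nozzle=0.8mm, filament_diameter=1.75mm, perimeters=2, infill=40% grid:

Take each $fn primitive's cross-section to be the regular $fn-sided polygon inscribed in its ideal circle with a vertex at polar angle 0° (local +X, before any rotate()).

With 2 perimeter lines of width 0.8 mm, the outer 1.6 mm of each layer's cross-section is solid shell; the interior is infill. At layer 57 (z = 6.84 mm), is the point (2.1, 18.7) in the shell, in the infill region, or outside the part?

infill

At z = 6.84 mm: the cube (footprint 6.5×23.5) is included at this height; the cylinder at (16, 11.5) is not intersected at this z (z outside [22, 27]); the cube at (4.5, 12.5) is not intersected at this z (z outside [-2, 4.5]); the cylinder at (11, 9.5): section is a regular 16-gon, circumradius r=9; After the difference (first − rest): starting from the 6.5×23.5 cube, the r=9 cylinder at (11, 9.5) partially overlaps it — only the 47.54 mm² overlap (of its 247.98 mm²) is removed, clipping the outline — 1 connected region. Overall, the cross-section is a single solid region. The nearest boundary edge runs (0.00, 0.00)→(0.00, 23.50); distance from the point to it = 2.10 mm. The point is inside the cross-section and 2.10 mm from the nearest boundary — more than the 1.6 mm shell width (2 × 0.8), so it's in the infill interior.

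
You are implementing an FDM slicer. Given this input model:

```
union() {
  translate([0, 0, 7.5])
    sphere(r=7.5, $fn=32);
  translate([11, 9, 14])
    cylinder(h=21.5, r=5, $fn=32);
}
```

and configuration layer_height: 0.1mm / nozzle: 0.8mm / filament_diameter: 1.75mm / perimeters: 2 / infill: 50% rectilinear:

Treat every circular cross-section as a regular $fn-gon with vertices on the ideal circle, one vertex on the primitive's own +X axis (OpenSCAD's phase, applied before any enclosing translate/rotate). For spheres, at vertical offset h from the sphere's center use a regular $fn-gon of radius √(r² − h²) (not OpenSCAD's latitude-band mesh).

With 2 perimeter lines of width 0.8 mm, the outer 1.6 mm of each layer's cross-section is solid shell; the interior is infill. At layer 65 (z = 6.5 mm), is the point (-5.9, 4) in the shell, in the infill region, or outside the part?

At z = 6.5 mm: the sphere: section is a regular 32-gon, circumradius = √(r²−h²) = √(7.5²−1²) = 7.433; the cylinder at (11, 9) is absent (z outside [14, 35.5]); Combining (union): only the r=7.5 sphere is present, so the union is just that shape — 1 connected region. Overall, the cross-section is a single solid region. The nearest boundary edge runs (-5.26, 5.26)→(-6.18, 4.13); distance from the point to it = 0.30 mm. The point is inside the cross-section, 0.30 mm from the nearest boundary — within the 1.6 mm shell band (2 × 0.8).

shell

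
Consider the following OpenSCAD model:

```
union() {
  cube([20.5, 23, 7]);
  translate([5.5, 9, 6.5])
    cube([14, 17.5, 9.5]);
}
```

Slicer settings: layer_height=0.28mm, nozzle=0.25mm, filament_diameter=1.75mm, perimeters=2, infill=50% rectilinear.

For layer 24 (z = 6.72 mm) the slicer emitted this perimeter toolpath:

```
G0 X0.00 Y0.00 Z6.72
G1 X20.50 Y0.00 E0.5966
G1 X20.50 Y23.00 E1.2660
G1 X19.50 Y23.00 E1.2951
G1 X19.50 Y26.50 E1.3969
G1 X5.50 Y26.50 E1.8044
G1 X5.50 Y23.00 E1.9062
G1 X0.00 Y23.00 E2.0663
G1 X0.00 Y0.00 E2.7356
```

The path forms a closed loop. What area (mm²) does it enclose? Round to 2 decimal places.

520.50 mm²

Apply the shoelace formula to the sequence of (X, Y) vertices; enclosed area = 520.50 mm².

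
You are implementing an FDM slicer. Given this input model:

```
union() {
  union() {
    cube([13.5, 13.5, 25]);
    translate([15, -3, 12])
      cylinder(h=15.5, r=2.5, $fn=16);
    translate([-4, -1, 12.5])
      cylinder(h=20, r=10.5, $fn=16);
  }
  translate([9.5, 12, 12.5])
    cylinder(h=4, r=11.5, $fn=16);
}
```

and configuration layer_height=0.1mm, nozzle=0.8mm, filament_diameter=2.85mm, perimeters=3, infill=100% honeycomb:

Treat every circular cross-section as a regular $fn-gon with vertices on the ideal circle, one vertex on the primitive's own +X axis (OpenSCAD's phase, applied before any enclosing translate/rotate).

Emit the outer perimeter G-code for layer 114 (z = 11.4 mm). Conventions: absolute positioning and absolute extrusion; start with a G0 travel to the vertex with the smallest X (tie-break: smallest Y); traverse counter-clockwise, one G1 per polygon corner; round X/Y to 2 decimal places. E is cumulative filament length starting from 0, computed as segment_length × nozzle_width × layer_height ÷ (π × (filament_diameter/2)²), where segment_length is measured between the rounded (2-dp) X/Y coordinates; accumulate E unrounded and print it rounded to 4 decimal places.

G0 X0.00 Y0.00 Z11.40
G1 X13.50 Y0.00 E0.1693
G1 X13.50 Y13.50 E0.3386
G1 X0.00 Y13.50 E0.5079
G1 X0.00 Y0.00 E0.6772

At z = 11.4 mm: the cube (footprint 13.5×13.5) is included at this height; the cylinder at (15, -3) is not intersected at this z (z outside [12, 27.5]); the cylinder at (-4, -1) is not intersected at this z (z outside [12.5, 32.5]); Taking the union: only the 13.5×13.5 cube is present, so the union is just that shape — 1 connected region; the cylinder at (9.5, 12) does not reach this height (z outside [12.5, 16.5]); Combining (union): only the result so far is present, so the union is just that shape — 1 connected region. The outline is a single polygon with 4 vertices. Extrusion per mm of travel: 0.8 × 0.1 / (π × 1.425²) = 0.012540. Accumulating E over each segment gives final E = 0.6772.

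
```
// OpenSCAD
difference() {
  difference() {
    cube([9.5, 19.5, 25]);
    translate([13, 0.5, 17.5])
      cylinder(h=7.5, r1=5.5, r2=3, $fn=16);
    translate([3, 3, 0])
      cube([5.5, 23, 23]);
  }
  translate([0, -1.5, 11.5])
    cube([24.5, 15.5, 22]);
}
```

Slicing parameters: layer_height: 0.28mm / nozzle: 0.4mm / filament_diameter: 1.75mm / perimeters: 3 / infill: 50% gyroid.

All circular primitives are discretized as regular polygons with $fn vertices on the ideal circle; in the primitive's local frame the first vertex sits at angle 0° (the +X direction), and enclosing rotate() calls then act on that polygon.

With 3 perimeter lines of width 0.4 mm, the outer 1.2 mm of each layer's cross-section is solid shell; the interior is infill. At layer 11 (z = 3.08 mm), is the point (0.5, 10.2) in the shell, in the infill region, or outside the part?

shell

At z = 3.08 mm: the 9.5×19.5 cube contributes its full rectangle; the cone at (13, 0.5) is not intersected at this z (z outside [17.5, 25]); the cube at (3, 3) is present — its section is the full 5.5×23 rectangle; After the difference (first − rest): starting from the 9.5×19.5 cube, the 5.5×23 cube at (3, 3) partially overlaps it — only the 90.75 mm² overlap (of its 126.50 mm²) is removed, clipping the outline — 1 connected region; the cube at (0, -1.5) is not intersected at this z (z outside [11.5, 33.5]); After the difference (first − rest): none of the subtracted shapes is present at this height, so the result so far is unchanged — 1 connected region. Overall, the cross-section is a single solid region. The nearest boundary edge runs (0.00, 0.00)→(0.00, 19.50); distance from the point to it = 0.50 mm. The point is inside the cross-section, 0.50 mm from the nearest boundary — within the 1.2 mm shell band (3 × 0.4).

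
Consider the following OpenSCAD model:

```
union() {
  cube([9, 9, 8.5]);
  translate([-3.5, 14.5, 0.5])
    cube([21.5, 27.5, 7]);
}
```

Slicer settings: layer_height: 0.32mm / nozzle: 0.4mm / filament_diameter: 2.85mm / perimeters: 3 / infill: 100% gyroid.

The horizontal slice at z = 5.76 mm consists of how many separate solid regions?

At z = 5.76 mm: the cube (footprint 9×9) is included at this height; the cube at (-3.5, 14.5) is present — its section is the full 21.5×27.5 rectangle; Combining (union): the 2 present regions are separate (no shared area or edge), so areas and boundary lengths simply add and each stays a separate island — 2 connected regions. The result has 2 disconnected regions.

2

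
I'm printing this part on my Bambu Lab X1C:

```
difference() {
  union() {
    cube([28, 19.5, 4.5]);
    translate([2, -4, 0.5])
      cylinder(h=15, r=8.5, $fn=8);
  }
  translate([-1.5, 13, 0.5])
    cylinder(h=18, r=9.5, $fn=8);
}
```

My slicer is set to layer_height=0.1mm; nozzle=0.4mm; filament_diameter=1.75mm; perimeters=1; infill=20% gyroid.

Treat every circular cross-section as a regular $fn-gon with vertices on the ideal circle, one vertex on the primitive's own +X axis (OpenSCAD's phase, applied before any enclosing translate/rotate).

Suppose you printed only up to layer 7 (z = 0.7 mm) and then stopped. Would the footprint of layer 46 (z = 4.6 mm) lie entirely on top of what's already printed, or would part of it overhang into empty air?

entirely on top

Compare the two slices. At z = 0.7: the 28×19.5 cube contributes its full rectangle (area 546.00 mm²); the cylinder at (2, -4): section is a regular 8-gon, circumradius r=8.5 (area = (8/2)·8.500²·sin(360°/8) = 204.35 mm²); Merging all regions: the regions partially overlap — summed areas 750.35 mm² minus the doubly-counted overlap 28.57 mm² gives 721.78 mm² — area = 721.78 mm²; the r=9.5 cylinder at (-1.5, 13) gives a regular 8-gon of circumradius 9.5 (constant along its height) (area = (8/2)·9.500²·sin(360°/8) = 255.27 mm²); Subtracting the remaining from the first: starting from that combined region (721.78 mm²), the r=9.5 cylinder at (-1.5, 13) partially overlaps it — only the 93.28 mm² overlap (of its 255.27 mm²) is removed, clipping the outline — area = 628.50 mm². At z = 4.6: the cube is absent (z outside [0, 4.5]); the cylinder at (2, -4): section is a regular 8-gon, circumradius r=8.5 (area = (8/2)·8.500²·sin(360°/8) = 204.35 mm²); Merging all regions: only the r=8.5 cylinder at (2, -4) is present, so the union is just that shape — area = 204.35 mm²; the cylinder at (-1.5, 13): section is a regular 8-gon, circumradius r=9.5 (area = (8/2)·9.500²·sin(360°/8) = 255.27 mm²); After the difference (first − rest): starting from that combined region (204.35 mm²), the r=9.5 cylinder at (-1.5, 13) misses the remaining region (no effect) — area = 204.35 mm². Checking containment: the cross-section at z = 4.6 is a subset of the cross-section at z = 0.7.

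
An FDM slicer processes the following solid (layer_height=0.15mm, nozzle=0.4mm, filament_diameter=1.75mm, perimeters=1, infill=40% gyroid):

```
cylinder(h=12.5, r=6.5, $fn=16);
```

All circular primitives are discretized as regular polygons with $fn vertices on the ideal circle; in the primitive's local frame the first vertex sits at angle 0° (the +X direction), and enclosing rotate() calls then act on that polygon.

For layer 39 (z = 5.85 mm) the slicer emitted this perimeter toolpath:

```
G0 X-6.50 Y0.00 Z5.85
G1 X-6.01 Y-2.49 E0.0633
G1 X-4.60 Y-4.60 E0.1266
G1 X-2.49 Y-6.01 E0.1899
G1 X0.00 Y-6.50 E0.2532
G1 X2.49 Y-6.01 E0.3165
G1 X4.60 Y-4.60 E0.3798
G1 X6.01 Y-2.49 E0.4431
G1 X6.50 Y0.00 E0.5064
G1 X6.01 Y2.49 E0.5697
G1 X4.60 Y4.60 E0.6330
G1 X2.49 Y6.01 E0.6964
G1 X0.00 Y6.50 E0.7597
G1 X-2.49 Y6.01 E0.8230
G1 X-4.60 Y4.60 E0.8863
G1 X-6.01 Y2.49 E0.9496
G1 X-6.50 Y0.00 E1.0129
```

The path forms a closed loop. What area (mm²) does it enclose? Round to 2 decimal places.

Apply the shoelace formula to the sequence of (X, Y) vertices; enclosed area = 129.51 mm².

129.51 mm²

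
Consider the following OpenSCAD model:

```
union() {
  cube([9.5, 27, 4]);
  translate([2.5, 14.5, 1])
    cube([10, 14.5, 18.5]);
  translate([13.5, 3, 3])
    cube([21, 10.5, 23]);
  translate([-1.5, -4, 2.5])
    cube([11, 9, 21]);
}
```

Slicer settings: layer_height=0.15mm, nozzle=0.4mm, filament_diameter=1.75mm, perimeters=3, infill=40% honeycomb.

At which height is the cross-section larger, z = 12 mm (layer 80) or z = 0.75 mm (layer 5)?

layer 80 (z = 12 mm)

Layer 80 (z = 12): the cube is not intersected at this z (z outside [0, 4]); the cube at (2.5, 14.5) is present — its section is the full 10×14.5 rectangle (area 145.00 mm²); the cube at (13.5, 3) is present — its section is the full 21×10.5 rectangle (area 220.50 mm²); the cube at (-1.5, -4) (footprint 11×9) is included at this height (area 99.00 mm²); Taking the union: the 3 present regions are separate (no shared area or edge), so areas and boundary lengths simply add and each stays a separate island — area = 464.50 mm². So its area = 464.50 mm². Layer 5 (z = 0.75): the cube is present — its section is the full 9.5×27 rectangle (area 256.50 mm²); the cube at (2.5, 14.5) is absent (z outside [1, 19.5]); the cube at (13.5, 3) is not intersected at this z (z outside [3, 26]); the cube at (-1.5, -4) does not reach this height (z outside [2.5, 23.5]); Merging all regions: only the 9.5×27 cube is present, so the union is just that shape — area = 256.50 mm². So its area = 256.50 mm². Layer 80 is larger (464.50 vs 256.50 mm²).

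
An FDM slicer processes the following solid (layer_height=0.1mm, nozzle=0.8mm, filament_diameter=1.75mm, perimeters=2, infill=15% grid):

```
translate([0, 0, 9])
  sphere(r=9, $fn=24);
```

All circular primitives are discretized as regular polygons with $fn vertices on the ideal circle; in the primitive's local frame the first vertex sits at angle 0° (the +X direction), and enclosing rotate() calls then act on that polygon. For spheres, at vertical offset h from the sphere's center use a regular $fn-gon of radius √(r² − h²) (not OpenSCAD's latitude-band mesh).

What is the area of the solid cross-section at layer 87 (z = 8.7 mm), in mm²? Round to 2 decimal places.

251.29 mm²

At z = 8.7 mm: the r=9 sphere slices to a regular 24-gon of circumradius 8.995 (√(r²−h²) with h=0.3 from center) (area = (24/2)·8.995²·sin(360°/24) = 251.29 mm²). Overall, the cross-section is a single solid region. Net area = 251.29 mm².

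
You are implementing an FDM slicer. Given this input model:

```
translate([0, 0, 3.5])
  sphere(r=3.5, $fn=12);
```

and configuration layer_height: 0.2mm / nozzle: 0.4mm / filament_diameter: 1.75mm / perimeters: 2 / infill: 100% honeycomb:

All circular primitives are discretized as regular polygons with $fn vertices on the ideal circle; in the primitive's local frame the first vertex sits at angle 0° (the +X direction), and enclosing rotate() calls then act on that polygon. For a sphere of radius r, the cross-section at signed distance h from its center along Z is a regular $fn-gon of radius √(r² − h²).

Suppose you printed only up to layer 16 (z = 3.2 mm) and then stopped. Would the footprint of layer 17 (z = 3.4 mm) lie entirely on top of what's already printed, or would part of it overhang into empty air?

Compare the two slices. At z = 3.2: the r=3.5 sphere slices to a regular 12-gon of circumradius 3.487 (√(r²−h²) with h=0.3 from center) (area = (12/2)·3.487²·sin(360°/12) = 36.48 mm²). At z = 3.4: the r=3.5 sphere contributes a regular 12-gon of circumradius √(3.5²−0.1²) = 3.499 (area = (12/2)·3.499²·sin(360°/12) = 36.72 mm²). Checking containment: the cross-section at z = 3.4 is a subset of the cross-section at z = 3.2.

entirely on top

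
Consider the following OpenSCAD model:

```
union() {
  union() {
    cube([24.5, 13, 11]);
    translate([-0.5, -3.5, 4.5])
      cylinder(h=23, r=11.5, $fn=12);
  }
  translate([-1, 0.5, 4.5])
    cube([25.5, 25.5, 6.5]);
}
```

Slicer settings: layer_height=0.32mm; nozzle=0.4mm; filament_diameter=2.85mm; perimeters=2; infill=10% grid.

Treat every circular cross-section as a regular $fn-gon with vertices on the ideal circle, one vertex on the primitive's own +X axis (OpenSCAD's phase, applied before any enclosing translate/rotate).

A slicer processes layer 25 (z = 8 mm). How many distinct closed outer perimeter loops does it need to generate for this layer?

1

At z = 8 mm: the cube (footprint 24.5×13) is included at this height; the r=11.5 cylinder at (-0.5, -3.5) gives a regular 12-gon of circumradius 11.5 (constant along its height); Merging all regions: the regions partially overlap (shared area 56.61 mm²), so overlapping operands fuse into one piece — 1 connected region; the cube at (-1, 0.5) (footprint 25.5×25.5) is included at this height; Taking the union: the regions partially overlap (shared area 313.68 mm²), so overlapping operands fuse into one piece — 1 connected region. The result has 1 disconnected region.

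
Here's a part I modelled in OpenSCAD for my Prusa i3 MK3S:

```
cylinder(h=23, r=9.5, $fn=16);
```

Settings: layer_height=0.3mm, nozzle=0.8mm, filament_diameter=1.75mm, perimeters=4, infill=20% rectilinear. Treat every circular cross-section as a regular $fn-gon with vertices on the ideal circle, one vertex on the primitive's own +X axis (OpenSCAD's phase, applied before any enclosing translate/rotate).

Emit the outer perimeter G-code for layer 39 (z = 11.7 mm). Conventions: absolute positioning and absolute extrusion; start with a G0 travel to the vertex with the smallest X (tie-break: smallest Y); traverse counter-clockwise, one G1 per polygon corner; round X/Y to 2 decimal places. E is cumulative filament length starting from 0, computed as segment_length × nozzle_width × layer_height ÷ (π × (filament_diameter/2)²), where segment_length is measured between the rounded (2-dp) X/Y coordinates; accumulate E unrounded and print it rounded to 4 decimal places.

At z = 11.7 mm: the r=9.5 cylinder contributes a regular 16-gon of circumradius 9.5. The outline is a single polygon with 16 vertices. Extrusion per mm of travel: 0.8 × 0.3 / (π × 0.875²) = 0.099780. Accumulating E over each segment gives final E = 5.9197.

G0 X-9.50 Y0.00 Z11.70
G1 X-8.78 Y-3.64 E0.3702
G1 X-6.72 Y-6.72 E0.7400
G1 X-3.64 Y-8.78 E1.1097
G1 X0.00 Y-9.50 E1.4799
G1 X3.64 Y-8.78 E1.8502
G1 X6.72 Y-6.72 E2.2199
G1 X8.78 Y-3.64 E2.5896
G1 X9.50 Y0.00 E2.9599
G1 X8.78 Y3.64 E3.3301
G1 X6.72 Y6.72 E3.6998
G1 X3.64 Y8.78 E4.0695
G1 X0.00 Y9.50 E4.4398
G1 X-3.64 Y8.78 E4.8100
G1 X-6.72 Y6.72 E5.1797
G1 X-8.78 Y3.64 E5.5495
G1 X-9.50 Y0.00 E5.9197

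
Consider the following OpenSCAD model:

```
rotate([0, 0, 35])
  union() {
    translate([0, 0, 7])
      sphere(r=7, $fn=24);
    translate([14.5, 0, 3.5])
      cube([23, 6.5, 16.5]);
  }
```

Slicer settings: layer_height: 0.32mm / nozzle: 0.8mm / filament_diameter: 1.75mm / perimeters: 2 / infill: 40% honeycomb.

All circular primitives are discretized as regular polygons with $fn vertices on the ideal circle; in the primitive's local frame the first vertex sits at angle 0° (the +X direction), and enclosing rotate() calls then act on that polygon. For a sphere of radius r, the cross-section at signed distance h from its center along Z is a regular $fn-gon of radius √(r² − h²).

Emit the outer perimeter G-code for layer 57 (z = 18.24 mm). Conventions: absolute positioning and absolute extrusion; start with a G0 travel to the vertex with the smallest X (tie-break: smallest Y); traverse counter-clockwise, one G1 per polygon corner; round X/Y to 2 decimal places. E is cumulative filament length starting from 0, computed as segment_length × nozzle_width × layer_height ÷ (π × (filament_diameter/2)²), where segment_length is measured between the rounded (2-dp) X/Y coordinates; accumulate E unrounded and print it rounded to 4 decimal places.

At z = 18.24 mm: the sphere is absent (|z−center|=11.240 > r=7); the cube at (14.5, 0) is present — its section is the full 23×6.5 rectangle; Taking the union: only the 23×6.5 cube at (14.5, 0) is present, so the union is just that shape — 1 connected region; (whole slice rotated 35° about Z — lengths, areas and connectivity unchanged). The outline is a single polygon with 4 vertices. Extrusion per mm of travel: 0.8 × 0.32 / (π × 0.875²) = 0.106432. Accumulating E over each segment gives final E = 6.2786.

G0 X8.15 Y13.64 Z18.24
G1 X11.88 Y8.32 E0.6915
G1 X30.72 Y21.51 E3.1393
G1 X26.99 Y26.83 E3.8308
G1 X8.15 Y13.64 E6.2786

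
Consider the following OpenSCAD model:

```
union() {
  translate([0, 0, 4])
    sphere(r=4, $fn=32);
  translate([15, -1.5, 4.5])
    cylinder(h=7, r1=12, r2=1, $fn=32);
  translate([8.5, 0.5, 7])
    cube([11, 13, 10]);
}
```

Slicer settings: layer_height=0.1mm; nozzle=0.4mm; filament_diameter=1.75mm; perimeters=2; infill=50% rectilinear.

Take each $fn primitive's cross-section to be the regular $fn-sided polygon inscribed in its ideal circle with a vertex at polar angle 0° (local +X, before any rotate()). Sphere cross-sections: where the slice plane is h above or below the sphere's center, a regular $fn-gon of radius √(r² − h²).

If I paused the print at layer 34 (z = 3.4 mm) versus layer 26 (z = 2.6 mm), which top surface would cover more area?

layer 34 (z = 3.4 mm)

Layer 34 (z = 3.4): the r=4 sphere slices to a regular 32-gon of circumradius 3.955 (√(r²−h²) with h=0.6 from center) (area = (32/2)·3.955²·sin(360°/32) = 48.82 mm²); the cone at (15, -1.5) is absent (z outside [4.5, 11.5]); the cube at (8.5, 0.5) does not reach this height (z outside [7, 17]); Combining (union): only the r=4 sphere is present, so the union is just that shape — area = 48.82 mm². So its area = 48.82 mm². Layer 26 (z = 2.6): the r=4 sphere slices to a regular 32-gon of circumradius 3.747 (√(r²−h²) with h=1.4 from center) (area = (32/2)·3.747²·sin(360°/32) = 43.83 mm²); the cone at (15, -1.5) is not intersected at this z (z outside [4.5, 11.5]); the cube at (8.5, 0.5) does not reach this height (z outside [7, 17]); Taking the union: only the r=4 sphere is present, so the union is just that shape — area = 43.83 mm². So its area = 43.83 mm². Layer 34 is larger (48.82 vs 43.83 mm²).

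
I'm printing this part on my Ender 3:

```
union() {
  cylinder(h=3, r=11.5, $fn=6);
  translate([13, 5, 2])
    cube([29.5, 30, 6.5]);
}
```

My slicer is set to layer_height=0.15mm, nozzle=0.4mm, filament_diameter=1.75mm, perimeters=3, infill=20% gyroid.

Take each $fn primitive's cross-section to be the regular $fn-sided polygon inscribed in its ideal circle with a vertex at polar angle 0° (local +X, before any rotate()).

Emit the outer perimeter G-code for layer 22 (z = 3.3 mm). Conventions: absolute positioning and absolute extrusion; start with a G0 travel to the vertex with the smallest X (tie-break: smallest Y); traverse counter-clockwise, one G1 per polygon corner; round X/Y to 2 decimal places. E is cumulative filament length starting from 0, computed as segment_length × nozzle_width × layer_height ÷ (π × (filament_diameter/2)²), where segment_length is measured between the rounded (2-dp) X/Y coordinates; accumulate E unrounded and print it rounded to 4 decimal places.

At z = 3.3 mm: the cylinder does not reach this height (z outside [0, 3]); the cube at (13, 5) is present — its section is the full 29.5×30 rectangle; Merging all regions: only the 29.5×30 cube at (13, 5) is present, so the union is just that shape — 1 connected region. The outline is a single polygon with 4 vertices. Extrusion per mm of travel: 0.4 × 0.15 / (π × 0.875²) = 0.024945. Accumulating E over each segment gives final E = 2.9685.

G0 X13.00 Y5.00 Z3.30
G1 X42.50 Y5.00 E0.7359
G1 X42.50 Y35.00 E1.4842
G1 X13.00 Y35.00 E2.2201
G1 X13.00 Y5.00 E2.9685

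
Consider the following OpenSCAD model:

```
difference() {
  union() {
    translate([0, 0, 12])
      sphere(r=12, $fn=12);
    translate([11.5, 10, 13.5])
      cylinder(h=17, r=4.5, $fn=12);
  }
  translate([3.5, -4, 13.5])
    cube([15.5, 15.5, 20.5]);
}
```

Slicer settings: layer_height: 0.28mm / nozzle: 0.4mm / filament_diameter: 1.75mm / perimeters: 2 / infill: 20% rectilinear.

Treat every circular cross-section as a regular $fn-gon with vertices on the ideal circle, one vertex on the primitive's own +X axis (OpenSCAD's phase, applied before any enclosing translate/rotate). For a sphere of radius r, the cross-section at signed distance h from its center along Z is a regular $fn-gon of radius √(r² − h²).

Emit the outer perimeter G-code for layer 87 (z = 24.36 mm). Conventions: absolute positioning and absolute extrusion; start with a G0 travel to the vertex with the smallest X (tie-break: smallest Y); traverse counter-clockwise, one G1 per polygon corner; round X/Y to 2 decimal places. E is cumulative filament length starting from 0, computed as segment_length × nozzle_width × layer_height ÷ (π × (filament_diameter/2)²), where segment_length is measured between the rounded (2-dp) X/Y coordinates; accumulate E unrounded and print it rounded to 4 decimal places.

G0 X7.40 Y11.50 Z24.36
G1 X15.60 Y11.50 E0.3818
G1 X15.40 Y12.25 E0.4180
G1 X13.75 Y13.90 E0.5266
G1 X11.50 Y14.50 E0.6351
G1 X9.25 Y13.90 E0.7435
G1 X7.60 Y12.25 E0.8521
G1 X7.40 Y11.50 E0.8883

At z = 24.36 mm: the sphere is absent (|z−center|=12.360 > r=12); the r=4.5 cylinder at (11.5, 10) gives a regular 12-gon of circumradius 4.5 (constant along its height); Merging all regions: only the r=4.5 cylinder at (11.5, 10) is present, so the union is just that shape — 1 connected region; the cube at (3.5, -4) (footprint 15.5×15.5) is included at this height; Taking the first minus the rest: starting from the result so far, the 15.5×15.5 cube at (3.5, -4) partially overlaps it — only the 43.27 mm² overlap (of its 240.25 mm²) is removed, clipping the outline — 1 connected region. The outline is a single polygon with 7 vertices. Extrusion per mm of travel: 0.4 × 0.28 / (π × 0.875²) = 0.046564. Accumulating E over each segment gives final E = 0.8883.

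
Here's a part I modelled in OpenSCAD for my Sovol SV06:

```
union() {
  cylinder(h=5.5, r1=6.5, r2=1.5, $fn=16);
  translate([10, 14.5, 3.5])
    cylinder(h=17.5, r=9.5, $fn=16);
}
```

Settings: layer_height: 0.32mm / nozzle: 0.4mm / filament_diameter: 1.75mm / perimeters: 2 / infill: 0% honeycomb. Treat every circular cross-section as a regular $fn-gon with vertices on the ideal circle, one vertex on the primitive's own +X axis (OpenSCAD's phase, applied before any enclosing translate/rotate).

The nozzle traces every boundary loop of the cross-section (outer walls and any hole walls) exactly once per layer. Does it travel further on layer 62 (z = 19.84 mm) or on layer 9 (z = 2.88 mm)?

Layer 62 (z = 19.84): the cone does not reach this height (z outside [0, 5.5]); the cylinder at (10, 14.5): section is a regular 16-gon, circumradius r=9.5 (perimeter = 2·16·9.500·sin(180°/16) = 59.31 mm); Taking the union: only the r=9.5 cylinder at (10, 14.5) is present, so the union is just that shape — boundary = 59.31 mm. So its perimeter = 59.31 mm. Layer 9 (z = 2.88): the cone (r1=6.5→r2=1.5) has section circumradius 3.882 here — a regular 16-gon (perimeter = 2·16·3.882·sin(180°/16) = 24.23 mm); the cylinder at (10, 14.5) is not intersected at this z (z outside [3.5, 21]); Merging all regions: only the cone is present, so the union is just that shape — boundary = 24.23 mm. So its perimeter = 24.23 mm. Layer 62 is larger (59.31 vs 24.23 mm).

layer 62 (z = 19.84 mm)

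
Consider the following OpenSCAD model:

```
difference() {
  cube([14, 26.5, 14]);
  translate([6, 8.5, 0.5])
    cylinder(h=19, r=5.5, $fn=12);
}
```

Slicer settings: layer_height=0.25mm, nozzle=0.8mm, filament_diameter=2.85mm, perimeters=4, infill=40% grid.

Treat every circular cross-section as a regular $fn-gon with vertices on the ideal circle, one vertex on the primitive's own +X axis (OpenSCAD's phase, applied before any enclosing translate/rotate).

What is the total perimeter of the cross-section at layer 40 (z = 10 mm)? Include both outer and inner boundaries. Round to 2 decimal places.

115.16 mm

At z = 10 mm: the 14×26.5 cube contributes its full rectangle (perimeter 81.00 mm); the cylinder at (6, 8.5): section is a regular 12-gon, circumradius r=5.5 (perimeter = 2·12·5.500·sin(180°/12) = 34.16 mm); After the difference (first − rest): starting from the 14×26.5 cube, the r=5.5 cylinder at (6, 8.5) lies wholly inside it (removes its full 90.75 mm² and its 34.16 mm outline becomes a hole wall) — boundary (outer + 1 inner loop) = 115.16 mm. Overall, the cross-section is one region with 1 hole. Total boundary length (outer + inner) = 115.16 mm.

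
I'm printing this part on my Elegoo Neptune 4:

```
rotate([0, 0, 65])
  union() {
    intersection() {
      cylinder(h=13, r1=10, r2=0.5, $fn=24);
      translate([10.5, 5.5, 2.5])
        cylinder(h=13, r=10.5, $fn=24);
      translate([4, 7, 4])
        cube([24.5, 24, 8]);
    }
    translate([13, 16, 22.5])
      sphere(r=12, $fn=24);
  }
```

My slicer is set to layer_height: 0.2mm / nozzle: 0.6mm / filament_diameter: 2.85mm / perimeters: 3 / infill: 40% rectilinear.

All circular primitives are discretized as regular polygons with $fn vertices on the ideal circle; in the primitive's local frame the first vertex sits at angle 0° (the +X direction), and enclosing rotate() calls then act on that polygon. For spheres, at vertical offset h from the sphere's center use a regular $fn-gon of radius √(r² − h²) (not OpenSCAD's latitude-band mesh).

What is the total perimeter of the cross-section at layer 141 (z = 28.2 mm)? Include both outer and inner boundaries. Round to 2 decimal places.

66.16 mm

At z = 28.2 mm: the cone is absent (z outside [0, 13]); the cylinder at (10.5, 5.5) does not reach this height (z outside [2.5, 15.5]); the cube at (4, 7) does not reach this height (z outside [4, 12]); After intersecting: at least one operand is absent at this height, so nothing remains; the sphere at (13, 16): section is a regular 24-gon, circumradius = √(r²−h²) = √(12²−5.7²) = 10.560 (perimeter = 2·24·10.560·sin(180°/24) = 66.16 mm); Merging all regions: only the r=12 sphere at (13, 16) is present, so the union is just that shape — boundary = 66.16 mm; (rotated 65° about Z; rotation is an isometry so areas/perimeters/island counts are preserved). Overall, the cross-section is a single solid region. Total boundary length (outer) = 66.16 mm.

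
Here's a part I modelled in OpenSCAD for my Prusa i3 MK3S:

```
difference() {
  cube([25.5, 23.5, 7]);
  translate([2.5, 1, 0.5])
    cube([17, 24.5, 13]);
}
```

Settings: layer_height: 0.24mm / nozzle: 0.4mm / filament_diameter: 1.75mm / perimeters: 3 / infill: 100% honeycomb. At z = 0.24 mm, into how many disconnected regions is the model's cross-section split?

At z = 0.24 mm: the cube is present — its section is the full 25.5×23.5 rectangle; the cube at (2.5, 1) does not reach this height (z outside [0.5, 13.5]); Taking the first minus the rest: none of the subtracted shapes is present at this height, so the 25.5×23.5 cube is unchanged — 1 connected region. The result has 1 disconnected region.

1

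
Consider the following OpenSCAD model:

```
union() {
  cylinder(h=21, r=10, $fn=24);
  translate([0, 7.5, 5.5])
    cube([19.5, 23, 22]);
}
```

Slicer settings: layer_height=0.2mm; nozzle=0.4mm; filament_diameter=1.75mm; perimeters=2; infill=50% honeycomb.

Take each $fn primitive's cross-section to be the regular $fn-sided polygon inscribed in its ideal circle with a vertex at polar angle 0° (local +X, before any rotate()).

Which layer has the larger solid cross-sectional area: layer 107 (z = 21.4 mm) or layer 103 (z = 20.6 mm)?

layer 103 (z = 20.6 mm)

Layer 107 (z = 21.4): the cylinder is not intersected at this z (z outside [0, 21]); the 19.5×23 cube at (0, 7.5) contributes its full rectangle (area 448.50 mm²); Combining (union): only the 19.5×23 cube at (0, 7.5) is present, so the union is just that shape — area = 448.50 mm². So its area = 448.50 mm². Layer 103 (z = 20.6): the r=10 cylinder contributes a regular 24-gon of circumradius 10 (area = (24/2)·10.000²·sin(360°/24) = 310.58 mm²); the 19.5×23 cube at (0, 7.5) contributes its full rectangle (area 448.50 mm²); Taking the union: the regions partially overlap — summed areas 759.08 mm² minus the doubly-counted overlap 10.91 mm² gives 748.17 mm² — area = 748.17 mm². So its area = 748.17 mm². Layer 103 is larger (748.17 vs 448.50 mm²).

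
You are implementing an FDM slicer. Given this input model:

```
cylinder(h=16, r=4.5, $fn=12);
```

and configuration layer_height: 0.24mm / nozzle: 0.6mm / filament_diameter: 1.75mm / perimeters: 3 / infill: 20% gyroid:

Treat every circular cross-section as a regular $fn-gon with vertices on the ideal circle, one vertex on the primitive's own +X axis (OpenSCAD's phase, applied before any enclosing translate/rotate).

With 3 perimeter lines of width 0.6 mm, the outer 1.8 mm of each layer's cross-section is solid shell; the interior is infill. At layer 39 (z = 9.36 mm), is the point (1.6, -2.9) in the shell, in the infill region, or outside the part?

shell

At z = 9.36 mm: the r=4.5 cylinder gives a regular 12-gon of circumradius 4.5 (constant along its height). Overall, the cross-section is a single solid region. The nearest boundary edge runs (-0.00, -4.50)→(2.25, -3.90); distance from the point to it = 1.13 mm. The point is inside the cross-section, 1.13 mm from the nearest boundary — within the 1.8 mm shell band (3 × 0.6).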